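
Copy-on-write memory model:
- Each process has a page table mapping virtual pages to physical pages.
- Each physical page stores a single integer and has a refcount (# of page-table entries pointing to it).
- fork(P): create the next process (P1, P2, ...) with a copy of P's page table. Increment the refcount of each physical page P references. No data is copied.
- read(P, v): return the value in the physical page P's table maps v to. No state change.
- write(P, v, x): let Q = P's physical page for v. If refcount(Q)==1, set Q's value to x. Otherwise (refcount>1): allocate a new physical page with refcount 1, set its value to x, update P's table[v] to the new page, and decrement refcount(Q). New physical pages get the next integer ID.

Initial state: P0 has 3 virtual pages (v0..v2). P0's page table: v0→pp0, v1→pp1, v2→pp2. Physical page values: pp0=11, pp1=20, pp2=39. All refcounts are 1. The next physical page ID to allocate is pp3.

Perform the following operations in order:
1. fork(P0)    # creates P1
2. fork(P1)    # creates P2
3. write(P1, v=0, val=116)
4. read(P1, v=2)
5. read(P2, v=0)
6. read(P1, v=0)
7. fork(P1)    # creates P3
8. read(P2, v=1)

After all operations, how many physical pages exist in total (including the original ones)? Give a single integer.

Op 1: fork(P0) -> P1. 3 ppages; refcounts: pp0:2 pp1:2 pp2:2
Op 2: fork(P1) -> P2. 3 ppages; refcounts: pp0:3 pp1:3 pp2:3
Op 3: write(P1, v0, 116). refcount(pp0)=3>1 -> COPY to pp3. 4 ppages; refcounts: pp0:2 pp1:3 pp2:3 pp3:1
Op 4: read(P1, v2) -> 39. No state change.
Op 5: read(P2, v0) -> 11. No state change.
Op 6: read(P1, v0) -> 116. No state change.
Op 7: fork(P1) -> P3. 4 ppages; refcounts: pp0:2 pp1:4 pp2:4 pp3:2
Op 8: read(P2, v1) -> 20. No state change.

Answer: 4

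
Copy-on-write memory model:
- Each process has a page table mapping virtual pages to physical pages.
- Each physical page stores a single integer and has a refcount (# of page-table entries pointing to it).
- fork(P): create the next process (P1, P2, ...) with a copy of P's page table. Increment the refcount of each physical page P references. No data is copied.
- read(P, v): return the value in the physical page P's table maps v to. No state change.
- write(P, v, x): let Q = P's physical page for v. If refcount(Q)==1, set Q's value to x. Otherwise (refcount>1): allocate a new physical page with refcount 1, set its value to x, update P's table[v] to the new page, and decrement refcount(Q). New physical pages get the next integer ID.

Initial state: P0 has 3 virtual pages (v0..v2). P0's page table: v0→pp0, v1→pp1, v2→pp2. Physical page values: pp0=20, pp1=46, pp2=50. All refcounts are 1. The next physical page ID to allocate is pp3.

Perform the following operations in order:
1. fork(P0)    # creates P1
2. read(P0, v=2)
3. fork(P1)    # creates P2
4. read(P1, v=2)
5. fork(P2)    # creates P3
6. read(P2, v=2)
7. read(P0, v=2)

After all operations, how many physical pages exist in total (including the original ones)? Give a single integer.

Op 1: fork(P0) -> P1. 3 ppages; refcounts: pp0:2 pp1:2 pp2:2
Op 2: read(P0, v2) -> 50. No state change.
Op 3: fork(P1) -> P2. 3 ppages; refcounts: pp0:3 pp1:3 pp2:3
Op 4: read(P1, v2) -> 50. No state change.
Op 5: fork(P2) -> P3. 3 ppages; refcounts: pp0:4 pp1:4 pp2:4
Op 6: read(P2, v2) -> 50. No state change.
Op 7: read(P0, v2) -> 50. No state change.

Answer: 3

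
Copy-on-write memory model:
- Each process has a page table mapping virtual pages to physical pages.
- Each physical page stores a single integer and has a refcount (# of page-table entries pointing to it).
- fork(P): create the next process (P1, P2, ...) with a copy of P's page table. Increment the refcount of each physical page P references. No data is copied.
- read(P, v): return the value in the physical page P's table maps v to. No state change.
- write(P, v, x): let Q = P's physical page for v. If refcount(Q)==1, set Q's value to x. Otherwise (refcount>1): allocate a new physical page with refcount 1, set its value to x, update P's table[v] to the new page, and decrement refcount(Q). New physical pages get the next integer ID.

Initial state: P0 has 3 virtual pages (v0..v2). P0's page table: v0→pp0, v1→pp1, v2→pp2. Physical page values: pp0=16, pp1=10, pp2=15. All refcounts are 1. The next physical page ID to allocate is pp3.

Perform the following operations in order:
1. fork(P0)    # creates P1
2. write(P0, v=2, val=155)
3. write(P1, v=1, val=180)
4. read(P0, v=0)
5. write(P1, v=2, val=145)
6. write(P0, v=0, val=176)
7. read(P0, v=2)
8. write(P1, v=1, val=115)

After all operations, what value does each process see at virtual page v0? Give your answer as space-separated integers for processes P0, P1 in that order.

Op 1: fork(P0) -> P1. 3 ppages; refcounts: pp0:2 pp1:2 pp2:2
Op 2: write(P0, v2, 155). refcount(pp2)=2>1 -> COPY to pp3. 4 ppages; refcounts: pp0:2 pp1:2 pp2:1 pp3:1
Op 3: write(P1, v1, 180). refcount(pp1)=2>1 -> COPY to pp4. 5 ppages; refcounts: pp0:2 pp1:1 pp2:1 pp3:1 pp4:1
Op 4: read(P0, v0) -> 16. No state change.
Op 5: write(P1, v2, 145). refcount(pp2)=1 -> write in place. 5 ppages; refcounts: pp0:2 pp1:1 pp2:1 pp3:1 pp4:1
Op 6: write(P0, v0, 176). refcount(pp0)=2>1 -> COPY to pp5. 6 ppages; refcounts: pp0:1 pp1:1 pp2:1 pp3:1 pp4:1 pp5:1
Op 7: read(P0, v2) -> 155. No state change.
Op 8: write(P1, v1, 115). refcount(pp4)=1 -> write in place. 6 ppages; refcounts: pp0:1 pp1:1 pp2:1 pp3:1 pp4:1 pp5:1
P0: v0 -> pp5 = 176
P1: v0 -> pp0 = 16

Answer: 176 16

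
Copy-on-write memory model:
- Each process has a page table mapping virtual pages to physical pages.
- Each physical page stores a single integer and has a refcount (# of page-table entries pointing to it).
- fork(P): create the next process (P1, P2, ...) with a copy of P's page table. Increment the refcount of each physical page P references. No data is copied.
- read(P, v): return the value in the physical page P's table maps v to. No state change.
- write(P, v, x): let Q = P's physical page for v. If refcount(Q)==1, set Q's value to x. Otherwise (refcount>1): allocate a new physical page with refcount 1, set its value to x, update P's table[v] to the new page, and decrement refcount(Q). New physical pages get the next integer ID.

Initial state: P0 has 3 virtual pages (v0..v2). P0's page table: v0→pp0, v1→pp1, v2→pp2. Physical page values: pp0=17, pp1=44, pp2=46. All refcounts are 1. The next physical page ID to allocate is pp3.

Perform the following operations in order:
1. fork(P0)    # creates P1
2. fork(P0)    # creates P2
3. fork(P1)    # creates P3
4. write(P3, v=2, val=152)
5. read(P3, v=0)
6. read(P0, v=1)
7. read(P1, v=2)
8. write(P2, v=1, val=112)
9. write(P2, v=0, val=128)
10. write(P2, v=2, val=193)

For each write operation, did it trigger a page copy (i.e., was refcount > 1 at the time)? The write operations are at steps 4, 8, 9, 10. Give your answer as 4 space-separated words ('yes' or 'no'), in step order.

Op 1: fork(P0) -> P1. 3 ppages; refcounts: pp0:2 pp1:2 pp2:2
Op 2: fork(P0) -> P2. 3 ppages; refcounts: pp0:3 pp1:3 pp2:3
Op 3: fork(P1) -> P3. 3 ppages; refcounts: pp0:4 pp1:4 pp2:4
Op 4: write(P3, v2, 152). refcount(pp2)=4>1 -> COPY to pp3. 4 ppages; refcounts: pp0:4 pp1:4 pp2:3 pp3:1
Op 5: read(P3, v0) -> 17. No state change.
Op 6: read(P0, v1) -> 44. No state change.
Op 7: read(P1, v2) -> 46. No state change.
Op 8: write(P2, v1, 112). refcount(pp1)=4>1 -> COPY to pp4. 5 ppages; refcounts: pp0:4 pp1:3 pp2:3 pp3:1 pp4:1
Op 9: write(P2, v0, 128). refcount(pp0)=4>1 -> COPY to pp5. 6 ppages; refcounts: pp0:3 pp1:3 pp2:3 pp3:1 pp4:1 pp5:1
Op 10: write(P2, v2, 193). refcount(pp2)=3>1 -> COPY to pp6. 7 ppages; refcounts: pp0:3 pp1:3 pp2:2 pp3:1 pp4:1 pp5:1 pp6:1

yes yes yes yes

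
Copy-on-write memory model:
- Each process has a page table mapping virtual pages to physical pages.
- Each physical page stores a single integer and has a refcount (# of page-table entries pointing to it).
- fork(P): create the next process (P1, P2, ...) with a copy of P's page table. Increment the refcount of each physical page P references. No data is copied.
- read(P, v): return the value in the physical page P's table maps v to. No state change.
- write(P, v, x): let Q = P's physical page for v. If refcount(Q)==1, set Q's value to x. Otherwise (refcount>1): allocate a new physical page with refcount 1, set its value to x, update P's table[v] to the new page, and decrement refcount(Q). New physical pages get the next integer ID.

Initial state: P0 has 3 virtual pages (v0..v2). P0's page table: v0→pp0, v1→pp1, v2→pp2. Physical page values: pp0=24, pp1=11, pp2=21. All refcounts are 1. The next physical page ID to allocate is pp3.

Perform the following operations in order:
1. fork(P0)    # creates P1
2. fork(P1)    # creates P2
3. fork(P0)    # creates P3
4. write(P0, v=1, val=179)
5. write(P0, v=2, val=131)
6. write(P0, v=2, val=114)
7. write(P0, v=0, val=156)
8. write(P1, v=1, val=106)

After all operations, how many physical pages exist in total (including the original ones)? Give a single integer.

Answer: 7

Derivation:
Op 1: fork(P0) -> P1. 3 ppages; refcounts: pp0:2 pp1:2 pp2:2
Op 2: fork(P1) -> P2. 3 ppages; refcounts: pp0:3 pp1:3 pp2:3
Op 3: fork(P0) -> P3. 3 ppages; refcounts: pp0:4 pp1:4 pp2:4
Op 4: write(P0, v1, 179). refcount(pp1)=4>1 -> COPY to pp3. 4 ppages; refcounts: pp0:4 pp1:3 pp2:4 pp3:1
Op 5: write(P0, v2, 131). refcount(pp2)=4>1 -> COPY to pp4. 5 ppages; refcounts: pp0:4 pp1:3 pp2:3 pp3:1 pp4:1
Op 6: write(P0, v2, 114). refcount(pp4)=1 -> write in place. 5 ppages; refcounts: pp0:4 pp1:3 pp2:3 pp3:1 pp4:1
Op 7: write(P0, v0, 156). refcount(pp0)=4>1 -> COPY to pp5. 6 ppages; refcounts: pp0:3 pp1:3 pp2:3 pp3:1 pp4:1 pp5:1
Op 8: write(P1, v1, 106). refcount(pp1)=3>1 -> COPY to pp6. 7 ppages; refcounts: pp0:3 pp1:2 pp2:3 pp3:1 pp4:1 pp5:1 pp6:1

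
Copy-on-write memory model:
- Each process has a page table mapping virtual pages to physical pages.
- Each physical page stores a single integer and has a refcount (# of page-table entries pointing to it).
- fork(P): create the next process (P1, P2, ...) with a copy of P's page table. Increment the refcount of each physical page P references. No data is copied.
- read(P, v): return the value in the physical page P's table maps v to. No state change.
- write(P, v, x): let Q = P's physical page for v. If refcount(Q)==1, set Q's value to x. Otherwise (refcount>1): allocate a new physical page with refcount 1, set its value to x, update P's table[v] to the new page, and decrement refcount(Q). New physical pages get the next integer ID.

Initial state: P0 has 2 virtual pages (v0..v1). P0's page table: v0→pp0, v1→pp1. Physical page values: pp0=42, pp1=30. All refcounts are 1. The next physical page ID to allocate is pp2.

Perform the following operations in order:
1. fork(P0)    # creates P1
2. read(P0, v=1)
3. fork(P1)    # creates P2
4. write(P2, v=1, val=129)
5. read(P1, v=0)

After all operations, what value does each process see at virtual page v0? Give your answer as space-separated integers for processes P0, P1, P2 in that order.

Answer: 42 42 42

Derivation:
Op 1: fork(P0) -> P1. 2 ppages; refcounts: pp0:2 pp1:2
Op 2: read(P0, v1) -> 30. No state change.
Op 3: fork(P1) -> P2. 2 ppages; refcounts: pp0:3 pp1:3
Op 4: write(P2, v1, 129). refcount(pp1)=3>1 -> COPY to pp2. 3 ppages; refcounts: pp0:3 pp1:2 pp2:1
Op 5: read(P1, v0) -> 42. No state change.
P0: v0 -> pp0 = 42
P1: v0 -> pp0 = 42
P2: v0 -> pp0 = 42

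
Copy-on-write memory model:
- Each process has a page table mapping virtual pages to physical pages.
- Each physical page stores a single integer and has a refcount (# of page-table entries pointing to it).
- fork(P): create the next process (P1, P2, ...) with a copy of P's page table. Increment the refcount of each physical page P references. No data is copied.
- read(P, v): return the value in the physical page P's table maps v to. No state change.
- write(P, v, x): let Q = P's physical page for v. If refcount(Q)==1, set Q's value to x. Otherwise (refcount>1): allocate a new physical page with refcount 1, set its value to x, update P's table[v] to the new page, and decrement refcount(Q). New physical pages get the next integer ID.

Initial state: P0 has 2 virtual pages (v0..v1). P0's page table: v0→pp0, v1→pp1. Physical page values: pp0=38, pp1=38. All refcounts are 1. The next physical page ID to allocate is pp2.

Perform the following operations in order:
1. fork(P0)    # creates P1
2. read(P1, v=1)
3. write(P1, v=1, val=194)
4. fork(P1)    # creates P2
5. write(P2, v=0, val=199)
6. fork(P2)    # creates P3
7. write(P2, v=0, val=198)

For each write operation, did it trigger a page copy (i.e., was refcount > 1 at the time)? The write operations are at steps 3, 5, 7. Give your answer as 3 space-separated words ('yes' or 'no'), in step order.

Op 1: fork(P0) -> P1. 2 ppages; refcounts: pp0:2 pp1:2
Op 2: read(P1, v1) -> 38. No state change.
Op 3: write(P1, v1, 194). refcount(pp1)=2>1 -> COPY to pp2. 3 ppages; refcounts: pp0:2 pp1:1 pp2:1
Op 4: fork(P1) -> P2. 3 ppages; refcounts: pp0:3 pp1:1 pp2:2
Op 5: write(P2, v0, 199). refcount(pp0)=3>1 -> COPY to pp3. 4 ppages; refcounts: pp0:2 pp1:1 pp2:2 pp3:1
Op 6: fork(P2) -> P3. 4 ppages; refcounts: pp0:2 pp1:1 pp2:3 pp3:2
Op 7: write(P2, v0, 198). refcount(pp3)=2>1 -> COPY to pp4. 5 ppages; refcounts: pp0:2 pp1:1 pp2:3 pp3:1 pp4:1

yes yes yes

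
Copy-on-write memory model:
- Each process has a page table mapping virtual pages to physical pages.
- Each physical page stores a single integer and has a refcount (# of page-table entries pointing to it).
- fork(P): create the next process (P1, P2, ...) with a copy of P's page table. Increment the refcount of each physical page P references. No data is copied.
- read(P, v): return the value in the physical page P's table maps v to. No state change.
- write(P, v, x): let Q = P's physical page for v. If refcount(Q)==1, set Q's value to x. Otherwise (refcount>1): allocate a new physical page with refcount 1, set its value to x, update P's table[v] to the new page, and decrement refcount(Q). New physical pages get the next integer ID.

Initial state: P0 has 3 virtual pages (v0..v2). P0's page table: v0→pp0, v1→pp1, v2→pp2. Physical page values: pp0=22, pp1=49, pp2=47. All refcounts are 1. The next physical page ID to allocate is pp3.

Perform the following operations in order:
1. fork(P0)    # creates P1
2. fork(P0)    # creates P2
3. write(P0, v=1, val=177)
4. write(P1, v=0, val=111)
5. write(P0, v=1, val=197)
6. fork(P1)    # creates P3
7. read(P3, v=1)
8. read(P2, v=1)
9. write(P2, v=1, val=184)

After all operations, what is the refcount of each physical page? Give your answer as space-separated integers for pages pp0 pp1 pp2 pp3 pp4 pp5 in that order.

Answer: 2 2 4 1 2 1

Derivation:
Op 1: fork(P0) -> P1. 3 ppages; refcounts: pp0:2 pp1:2 pp2:2
Op 2: fork(P0) -> P2. 3 ppages; refcounts: pp0:3 pp1:3 pp2:3
Op 3: write(P0, v1, 177). refcount(pp1)=3>1 -> COPY to pp3. 4 ppages; refcounts: pp0:3 pp1:2 pp2:3 pp3:1
Op 4: write(P1, v0, 111). refcount(pp0)=3>1 -> COPY to pp4. 5 ppages; refcounts: pp0:2 pp1:2 pp2:3 pp3:1 pp4:1
Op 5: write(P0, v1, 197). refcount(pp3)=1 -> write in place. 5 ppages; refcounts: pp0:2 pp1:2 pp2:3 pp3:1 pp4:1
Op 6: fork(P1) -> P3. 5 ppages; refcounts: pp0:2 pp1:3 pp2:4 pp3:1 pp4:2
Op 7: read(P3, v1) -> 49. No state change.
Op 8: read(P2, v1) -> 49. No state change.
Op 9: write(P2, v1, 184). refcount(pp1)=3>1 -> COPY to pp5. 6 ppages; refcounts: pp0:2 pp1:2 pp2:4 pp3:1 pp4:2 pp5:1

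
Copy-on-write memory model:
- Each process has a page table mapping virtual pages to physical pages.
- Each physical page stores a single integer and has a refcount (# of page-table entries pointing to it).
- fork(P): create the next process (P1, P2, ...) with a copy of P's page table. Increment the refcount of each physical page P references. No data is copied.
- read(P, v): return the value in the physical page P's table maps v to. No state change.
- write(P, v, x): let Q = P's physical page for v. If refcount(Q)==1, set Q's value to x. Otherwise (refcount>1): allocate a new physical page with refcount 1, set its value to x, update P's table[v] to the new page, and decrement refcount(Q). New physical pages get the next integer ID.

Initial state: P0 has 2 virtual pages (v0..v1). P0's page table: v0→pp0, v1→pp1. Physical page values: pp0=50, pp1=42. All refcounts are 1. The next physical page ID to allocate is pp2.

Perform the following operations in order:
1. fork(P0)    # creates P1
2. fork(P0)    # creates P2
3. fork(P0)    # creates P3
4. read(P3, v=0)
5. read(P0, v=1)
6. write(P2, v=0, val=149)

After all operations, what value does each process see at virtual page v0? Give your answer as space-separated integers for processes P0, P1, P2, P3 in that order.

Answer: 50 50 149 50

Derivation:
Op 1: fork(P0) -> P1. 2 ppages; refcounts: pp0:2 pp1:2
Op 2: fork(P0) -> P2. 2 ppages; refcounts: pp0:3 pp1:3
Op 3: fork(P0) -> P3. 2 ppages; refcounts: pp0:4 pp1:4
Op 4: read(P3, v0) -> 50. No state change.
Op 5: read(P0, v1) -> 42. No state change.
Op 6: write(P2, v0, 149). refcount(pp0)=4>1 -> COPY to pp2. 3 ppages; refcounts: pp0:3 pp1:4 pp2:1
P0: v0 -> pp0 = 50
P1: v0 -> pp0 = 50
P2: v0 -> pp2 = 149
P3: v0 -> pp0 = 50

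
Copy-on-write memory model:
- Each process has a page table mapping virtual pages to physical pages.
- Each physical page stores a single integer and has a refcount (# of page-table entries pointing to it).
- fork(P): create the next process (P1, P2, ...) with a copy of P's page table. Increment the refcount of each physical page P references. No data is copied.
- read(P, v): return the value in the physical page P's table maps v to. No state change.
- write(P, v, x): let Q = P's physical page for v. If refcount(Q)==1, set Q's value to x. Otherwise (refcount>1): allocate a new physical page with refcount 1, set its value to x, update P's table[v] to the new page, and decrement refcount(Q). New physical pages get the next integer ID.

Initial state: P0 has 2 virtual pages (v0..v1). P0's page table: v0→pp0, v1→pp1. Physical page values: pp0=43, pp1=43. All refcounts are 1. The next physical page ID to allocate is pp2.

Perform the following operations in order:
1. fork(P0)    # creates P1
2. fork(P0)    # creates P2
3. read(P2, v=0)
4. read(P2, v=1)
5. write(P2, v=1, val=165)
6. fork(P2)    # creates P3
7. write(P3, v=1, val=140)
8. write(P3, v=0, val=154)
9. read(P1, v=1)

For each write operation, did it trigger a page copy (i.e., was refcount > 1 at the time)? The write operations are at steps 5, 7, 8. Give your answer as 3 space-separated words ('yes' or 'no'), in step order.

Op 1: fork(P0) -> P1. 2 ppages; refcounts: pp0:2 pp1:2
Op 2: fork(P0) -> P2. 2 ppages; refcounts: pp0:3 pp1:3
Op 3: read(P2, v0) -> 43. No state change.
Op 4: read(P2, v1) -> 43. No state change.
Op 5: write(P2, v1, 165). refcount(pp1)=3>1 -> COPY to pp2. 3 ppages; refcounts: pp0:3 pp1:2 pp2:1
Op 6: fork(P2) -> P3. 3 ppages; refcounts: pp0:4 pp1:2 pp2:2
Op 7: write(P3, v1, 140). refcount(pp2)=2>1 -> COPY to pp3. 4 ppages; refcounts: pp0:4 pp1:2 pp2:1 pp3:1
Op 8: write(P3, v0, 154). refcount(pp0)=4>1 -> COPY to pp4. 5 ppages; refcounts: pp0:3 pp1:2 pp2:1 pp3:1 pp4:1
Op 9: read(P1, v1) -> 43. No state change.

yes yes yes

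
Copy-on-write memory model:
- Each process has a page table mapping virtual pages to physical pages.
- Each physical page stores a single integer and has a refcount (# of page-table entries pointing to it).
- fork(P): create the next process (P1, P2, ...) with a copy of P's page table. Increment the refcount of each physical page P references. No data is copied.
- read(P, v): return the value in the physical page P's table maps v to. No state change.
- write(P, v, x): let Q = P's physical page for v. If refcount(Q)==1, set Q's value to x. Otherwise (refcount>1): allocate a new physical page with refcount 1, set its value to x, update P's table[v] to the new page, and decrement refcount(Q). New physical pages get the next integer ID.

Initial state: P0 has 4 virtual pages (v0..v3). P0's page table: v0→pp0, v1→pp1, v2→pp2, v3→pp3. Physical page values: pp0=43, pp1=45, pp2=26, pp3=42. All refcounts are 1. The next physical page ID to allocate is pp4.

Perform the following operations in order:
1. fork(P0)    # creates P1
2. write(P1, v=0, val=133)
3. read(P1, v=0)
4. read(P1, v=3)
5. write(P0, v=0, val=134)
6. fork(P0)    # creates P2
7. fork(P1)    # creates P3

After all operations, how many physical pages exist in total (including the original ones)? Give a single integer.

Op 1: fork(P0) -> P1. 4 ppages; refcounts: pp0:2 pp1:2 pp2:2 pp3:2
Op 2: write(P1, v0, 133). refcount(pp0)=2>1 -> COPY to pp4. 5 ppages; refcounts: pp0:1 pp1:2 pp2:2 pp3:2 pp4:1
Op 3: read(P1, v0) -> 133. No state change.
Op 4: read(P1, v3) -> 42. No state change.
Op 5: write(P0, v0, 134). refcount(pp0)=1 -> write in place. 5 ppages; refcounts: pp0:1 pp1:2 pp2:2 pp3:2 pp4:1
Op 6: fork(P0) -> P2. 5 ppages; refcounts: pp0:2 pp1:3 pp2:3 pp3:3 pp4:1
Op 7: fork(P1) -> P3. 5 ppages; refcounts: pp0:2 pp1:4 pp2:4 pp3:4 pp4:2

Answer: 5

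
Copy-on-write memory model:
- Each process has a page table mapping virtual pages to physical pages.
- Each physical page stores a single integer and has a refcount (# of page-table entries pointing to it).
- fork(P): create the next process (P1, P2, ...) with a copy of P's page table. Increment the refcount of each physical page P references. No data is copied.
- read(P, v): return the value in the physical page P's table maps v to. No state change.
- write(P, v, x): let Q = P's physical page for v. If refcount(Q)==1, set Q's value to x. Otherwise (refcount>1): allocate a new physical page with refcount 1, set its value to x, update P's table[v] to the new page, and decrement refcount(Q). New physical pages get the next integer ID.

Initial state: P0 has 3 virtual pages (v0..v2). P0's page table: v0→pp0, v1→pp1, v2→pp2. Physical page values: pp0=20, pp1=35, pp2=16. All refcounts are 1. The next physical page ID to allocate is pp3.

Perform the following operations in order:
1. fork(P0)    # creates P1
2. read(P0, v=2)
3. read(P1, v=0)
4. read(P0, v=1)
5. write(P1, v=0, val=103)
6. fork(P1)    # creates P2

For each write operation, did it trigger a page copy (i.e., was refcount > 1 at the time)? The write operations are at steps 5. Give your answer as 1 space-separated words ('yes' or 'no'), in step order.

Op 1: fork(P0) -> P1. 3 ppages; refcounts: pp0:2 pp1:2 pp2:2
Op 2: read(P0, v2) -> 16. No state change.
Op 3: read(P1, v0) -> 20. No state change.
Op 4: read(P0, v1) -> 35. No state change.
Op 5: write(P1, v0, 103). refcount(pp0)=2>1 -> COPY to pp3. 4 ppages; refcounts: pp0:1 pp1:2 pp2:2 pp3:1
Op 6: fork(P1) -> P2. 4 ppages; refcounts: pp0:1 pp1:3 pp2:3 pp3:2

yes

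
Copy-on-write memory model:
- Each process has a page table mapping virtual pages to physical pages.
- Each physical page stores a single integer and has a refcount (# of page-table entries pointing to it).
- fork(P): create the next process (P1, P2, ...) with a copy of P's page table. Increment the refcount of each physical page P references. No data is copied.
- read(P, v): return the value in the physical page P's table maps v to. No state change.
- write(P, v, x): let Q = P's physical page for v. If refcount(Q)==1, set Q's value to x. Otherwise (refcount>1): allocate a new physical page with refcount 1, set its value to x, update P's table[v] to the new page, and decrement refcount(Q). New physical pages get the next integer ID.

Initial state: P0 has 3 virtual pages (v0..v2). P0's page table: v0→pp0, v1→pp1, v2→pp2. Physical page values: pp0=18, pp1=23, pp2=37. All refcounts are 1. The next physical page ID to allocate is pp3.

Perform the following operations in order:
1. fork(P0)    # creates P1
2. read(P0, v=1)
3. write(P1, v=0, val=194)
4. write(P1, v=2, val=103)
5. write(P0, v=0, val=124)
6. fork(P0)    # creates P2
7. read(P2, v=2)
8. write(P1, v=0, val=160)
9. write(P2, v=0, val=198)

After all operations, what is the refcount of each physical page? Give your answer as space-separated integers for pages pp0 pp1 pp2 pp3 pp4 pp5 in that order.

Answer: 1 3 2 1 1 1

Derivation:
Op 1: fork(P0) -> P1. 3 ppages; refcounts: pp0:2 pp1:2 pp2:2
Op 2: read(P0, v1) -> 23. No state change.
Op 3: write(P1, v0, 194). refcount(pp0)=2>1 -> COPY to pp3. 4 ppages; refcounts: pp0:1 pp1:2 pp2:2 pp3:1
Op 4: write(P1, v2, 103). refcount(pp2)=2>1 -> COPY to pp4. 5 ppages; refcounts: pp0:1 pp1:2 pp2:1 pp3:1 pp4:1
Op 5: write(P0, v0, 124). refcount(pp0)=1 -> write in place. 5 ppages; refcounts: pp0:1 pp1:2 pp2:1 pp3:1 pp4:1
Op 6: fork(P0) -> P2. 5 ppages; refcounts: pp0:2 pp1:3 pp2:2 pp3:1 pp4:1
Op 7: read(P2, v2) -> 37. No state change.
Op 8: write(P1, v0, 160). refcount(pp3)=1 -> write in place. 5 ppages; refcounts: pp0:2 pp1:3 pp2:2 pp3:1 pp4:1
Op 9: write(P2, v0, 198). refcount(pp0)=2>1 -> COPY to pp5. 6 ppages; refcounts: pp0:1 pp1:3 pp2:2 pp3:1 pp4:1 pp5:1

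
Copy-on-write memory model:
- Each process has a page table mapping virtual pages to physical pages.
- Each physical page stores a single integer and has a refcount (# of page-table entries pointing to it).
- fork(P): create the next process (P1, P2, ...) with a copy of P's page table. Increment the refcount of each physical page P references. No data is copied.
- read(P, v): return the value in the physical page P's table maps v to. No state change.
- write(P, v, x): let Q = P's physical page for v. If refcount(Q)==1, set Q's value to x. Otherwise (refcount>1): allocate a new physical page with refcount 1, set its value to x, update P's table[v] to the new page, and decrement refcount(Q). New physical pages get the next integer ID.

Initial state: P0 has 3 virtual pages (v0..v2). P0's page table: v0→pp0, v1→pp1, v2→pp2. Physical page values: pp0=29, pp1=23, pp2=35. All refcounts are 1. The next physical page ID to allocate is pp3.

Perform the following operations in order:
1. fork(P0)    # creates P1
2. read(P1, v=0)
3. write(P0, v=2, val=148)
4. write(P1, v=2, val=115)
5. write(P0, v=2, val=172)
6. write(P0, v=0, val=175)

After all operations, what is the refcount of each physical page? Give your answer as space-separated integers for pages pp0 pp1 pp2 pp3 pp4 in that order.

Op 1: fork(P0) -> P1. 3 ppages; refcounts: pp0:2 pp1:2 pp2:2
Op 2: read(P1, v0) -> 29. No state change.
Op 3: write(P0, v2, 148). refcount(pp2)=2>1 -> COPY to pp3. 4 ppages; refcounts: pp0:2 pp1:2 pp2:1 pp3:1
Op 4: write(P1, v2, 115). refcount(pp2)=1 -> write in place. 4 ppages; refcounts: pp0:2 pp1:2 pp2:1 pp3:1
Op 5: write(P0, v2, 172). refcount(pp3)=1 -> write in place. 4 ppages; refcounts: pp0:2 pp1:2 pp2:1 pp3:1
Op 6: write(P0, v0, 175). refcount(pp0)=2>1 -> COPY to pp4. 5 ppages; refcounts: pp0:1 pp1:2 pp2:1 pp3:1 pp4:1

Answer: 1 2 1 1 1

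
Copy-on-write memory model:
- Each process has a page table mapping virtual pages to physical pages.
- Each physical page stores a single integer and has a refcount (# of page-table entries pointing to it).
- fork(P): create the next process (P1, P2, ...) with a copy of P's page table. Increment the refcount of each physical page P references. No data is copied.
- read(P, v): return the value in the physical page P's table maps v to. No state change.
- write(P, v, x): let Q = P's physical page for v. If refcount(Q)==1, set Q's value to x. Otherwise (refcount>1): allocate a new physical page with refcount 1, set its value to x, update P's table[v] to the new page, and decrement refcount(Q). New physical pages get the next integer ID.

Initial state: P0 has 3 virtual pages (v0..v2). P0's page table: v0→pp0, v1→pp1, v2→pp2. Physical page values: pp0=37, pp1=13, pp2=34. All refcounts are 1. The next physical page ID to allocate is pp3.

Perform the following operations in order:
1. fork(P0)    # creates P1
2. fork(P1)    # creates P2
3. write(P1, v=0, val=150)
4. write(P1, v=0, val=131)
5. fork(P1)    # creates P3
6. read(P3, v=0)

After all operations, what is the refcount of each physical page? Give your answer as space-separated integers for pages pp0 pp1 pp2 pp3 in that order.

Op 1: fork(P0) -> P1. 3 ppages; refcounts: pp0:2 pp1:2 pp2:2
Op 2: fork(P1) -> P2. 3 ppages; refcounts: pp0:3 pp1:3 pp2:3
Op 3: write(P1, v0, 150). refcount(pp0)=3>1 -> COPY to pp3. 4 ppages; refcounts: pp0:2 pp1:3 pp2:3 pp3:1
Op 4: write(P1, v0, 131). refcount(pp3)=1 -> write in place. 4 ppages; refcounts: pp0:2 pp1:3 pp2:3 pp3:1
Op 5: fork(P1) -> P3. 4 ppages; refcounts: pp0:2 pp1:4 pp2:4 pp3:2
Op 6: read(P3, v0) -> 131. No state change.

Answer: 2 4 4 2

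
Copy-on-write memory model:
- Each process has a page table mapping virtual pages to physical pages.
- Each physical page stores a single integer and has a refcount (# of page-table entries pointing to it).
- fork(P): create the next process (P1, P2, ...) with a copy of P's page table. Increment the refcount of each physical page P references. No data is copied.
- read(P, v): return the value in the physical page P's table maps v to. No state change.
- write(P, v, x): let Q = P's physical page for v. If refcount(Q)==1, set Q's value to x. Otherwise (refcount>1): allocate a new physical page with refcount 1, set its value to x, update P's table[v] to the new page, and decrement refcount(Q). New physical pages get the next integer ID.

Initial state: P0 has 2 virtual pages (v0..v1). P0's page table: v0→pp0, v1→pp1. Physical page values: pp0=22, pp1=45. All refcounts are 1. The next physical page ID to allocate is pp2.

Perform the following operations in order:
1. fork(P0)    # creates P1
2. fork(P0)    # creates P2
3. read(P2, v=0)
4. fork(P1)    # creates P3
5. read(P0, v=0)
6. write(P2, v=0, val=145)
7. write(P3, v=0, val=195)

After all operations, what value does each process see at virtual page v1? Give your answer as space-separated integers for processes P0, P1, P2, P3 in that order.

Op 1: fork(P0) -> P1. 2 ppages; refcounts: pp0:2 pp1:2
Op 2: fork(P0) -> P2. 2 ppages; refcounts: pp0:3 pp1:3
Op 3: read(P2, v0) -> 22. No state change.
Op 4: fork(P1) -> P3. 2 ppages; refcounts: pp0:4 pp1:4
Op 5: read(P0, v0) -> 22. No state change.
Op 6: write(P2, v0, 145). refcount(pp0)=4>1 -> COPY to pp2. 3 ppages; refcounts: pp0:3 pp1:4 pp2:1
Op 7: write(P3, v0, 195). refcount(pp0)=3>1 -> COPY to pp3. 4 ppages; refcounts: pp0:2 pp1:4 pp2:1 pp3:1
P0: v1 -> pp1 = 45
P1: v1 -> pp1 = 45
P2: v1 -> pp1 = 45
P3: v1 -> pp1 = 45

Answer: 45 45 45 45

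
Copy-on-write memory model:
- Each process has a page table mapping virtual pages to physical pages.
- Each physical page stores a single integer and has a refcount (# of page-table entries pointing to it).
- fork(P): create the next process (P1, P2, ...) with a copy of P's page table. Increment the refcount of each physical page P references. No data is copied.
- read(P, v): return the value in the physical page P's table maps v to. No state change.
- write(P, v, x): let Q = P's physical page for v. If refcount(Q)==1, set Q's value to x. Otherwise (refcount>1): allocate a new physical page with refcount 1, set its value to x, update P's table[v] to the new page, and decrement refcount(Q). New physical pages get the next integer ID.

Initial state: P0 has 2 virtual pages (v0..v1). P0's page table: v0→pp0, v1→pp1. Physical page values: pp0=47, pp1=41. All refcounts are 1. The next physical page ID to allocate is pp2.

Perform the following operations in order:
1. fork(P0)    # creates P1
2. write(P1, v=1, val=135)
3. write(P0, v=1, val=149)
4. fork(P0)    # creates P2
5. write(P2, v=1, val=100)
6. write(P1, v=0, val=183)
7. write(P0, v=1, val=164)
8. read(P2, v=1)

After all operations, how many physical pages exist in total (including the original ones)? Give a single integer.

Answer: 5

Derivation:
Op 1: fork(P0) -> P1. 2 ppages; refcounts: pp0:2 pp1:2
Op 2: write(P1, v1, 135). refcount(pp1)=2>1 -> COPY to pp2. 3 ppages; refcounts: pp0:2 pp1:1 pp2:1
Op 3: write(P0, v1, 149). refcount(pp1)=1 -> write in place. 3 ppages; refcounts: pp0:2 pp1:1 pp2:1
Op 4: fork(P0) -> P2. 3 ppages; refcounts: pp0:3 pp1:2 pp2:1
Op 5: write(P2, v1, 100). refcount(pp1)=2>1 -> COPY to pp3. 4 ppages; refcounts: pp0:3 pp1:1 pp2:1 pp3:1
Op 6: write(P1, v0, 183). refcount(pp0)=3>1 -> COPY to pp4. 5 ppages; refcounts: pp0:2 pp1:1 pp2:1 pp3:1 pp4:1
Op 7: write(P0, v1, 164). refcount(pp1)=1 -> write in place. 5 ppages; refcounts: pp0:2 pp1:1 pp2:1 pp3:1 pp4:1
Op 8: read(P2, v1) -> 100. No state change.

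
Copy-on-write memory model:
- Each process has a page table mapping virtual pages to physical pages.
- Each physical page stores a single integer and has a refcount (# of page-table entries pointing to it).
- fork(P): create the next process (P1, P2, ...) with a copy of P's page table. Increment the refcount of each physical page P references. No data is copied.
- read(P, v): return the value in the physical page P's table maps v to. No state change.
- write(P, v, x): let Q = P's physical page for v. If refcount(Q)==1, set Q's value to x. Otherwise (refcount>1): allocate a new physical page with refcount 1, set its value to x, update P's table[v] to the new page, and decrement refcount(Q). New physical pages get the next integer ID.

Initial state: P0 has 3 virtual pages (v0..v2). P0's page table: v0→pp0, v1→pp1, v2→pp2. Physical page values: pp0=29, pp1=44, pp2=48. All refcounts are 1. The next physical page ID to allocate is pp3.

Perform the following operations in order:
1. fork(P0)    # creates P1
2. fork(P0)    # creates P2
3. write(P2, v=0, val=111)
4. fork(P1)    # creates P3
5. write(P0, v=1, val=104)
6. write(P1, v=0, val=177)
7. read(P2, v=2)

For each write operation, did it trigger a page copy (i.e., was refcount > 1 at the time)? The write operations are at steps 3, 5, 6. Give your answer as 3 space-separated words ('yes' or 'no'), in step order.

Op 1: fork(P0) -> P1. 3 ppages; refcounts: pp0:2 pp1:2 pp2:2
Op 2: fork(P0) -> P2. 3 ppages; refcounts: pp0:3 pp1:3 pp2:3
Op 3: write(P2, v0, 111). refcount(pp0)=3>1 -> COPY to pp3. 4 ppages; refcounts: pp0:2 pp1:3 pp2:3 pp3:1
Op 4: fork(P1) -> P3. 4 ppages; refcounts: pp0:3 pp1:4 pp2:4 pp3:1
Op 5: write(P0, v1, 104). refcount(pp1)=4>1 -> COPY to pp4. 5 ppages; refcounts: pp0:3 pp1:3 pp2:4 pp3:1 pp4:1
Op 6: write(P1, v0, 177). refcount(pp0)=3>1 -> COPY to pp5. 6 ppages; refcounts: pp0:2 pp1:3 pp2:4 pp3:1 pp4:1 pp5:1
Op 7: read(P2, v2) -> 48. No state change.

yes yes yes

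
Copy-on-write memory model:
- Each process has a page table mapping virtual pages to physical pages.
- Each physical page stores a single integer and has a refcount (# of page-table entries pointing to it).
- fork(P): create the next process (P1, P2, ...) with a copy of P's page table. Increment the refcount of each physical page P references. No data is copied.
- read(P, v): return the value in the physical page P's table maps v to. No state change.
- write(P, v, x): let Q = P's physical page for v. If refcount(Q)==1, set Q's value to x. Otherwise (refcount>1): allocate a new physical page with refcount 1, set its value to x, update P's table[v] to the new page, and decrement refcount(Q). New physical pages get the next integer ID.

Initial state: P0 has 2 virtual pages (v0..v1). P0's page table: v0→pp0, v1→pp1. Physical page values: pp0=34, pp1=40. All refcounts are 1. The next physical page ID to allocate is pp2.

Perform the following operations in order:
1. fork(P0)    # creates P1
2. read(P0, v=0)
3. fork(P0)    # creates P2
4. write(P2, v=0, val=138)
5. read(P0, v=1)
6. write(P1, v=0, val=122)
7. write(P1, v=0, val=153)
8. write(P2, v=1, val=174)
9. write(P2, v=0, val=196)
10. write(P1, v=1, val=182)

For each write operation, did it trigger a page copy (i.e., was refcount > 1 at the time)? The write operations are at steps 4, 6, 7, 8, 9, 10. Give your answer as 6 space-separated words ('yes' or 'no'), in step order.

Op 1: fork(P0) -> P1. 2 ppages; refcounts: pp0:2 pp1:2
Op 2: read(P0, v0) -> 34. No state change.
Op 3: fork(P0) -> P2. 2 ppages; refcounts: pp0:3 pp1:3
Op 4: write(P2, v0, 138). refcount(pp0)=3>1 -> COPY to pp2. 3 ppages; refcounts: pp0:2 pp1:3 pp2:1
Op 5: read(P0, v1) -> 40. No state change.
Op 6: write(P1, v0, 122). refcount(pp0)=2>1 -> COPY to pp3. 4 ppages; refcounts: pp0:1 pp1:3 pp2:1 pp3:1
Op 7: write(P1, v0, 153). refcount(pp3)=1 -> write in place. 4 ppages; refcounts: pp0:1 pp1:3 pp2:1 pp3:1
Op 8: write(P2, v1, 174). refcount(pp1)=3>1 -> COPY to pp4. 5 ppages; refcounts: pp0:1 pp1:2 pp2:1 pp3:1 pp4:1
Op 9: write(P2, v0, 196). refcount(pp2)=1 -> write in place. 5 ppages; refcounts: pp0:1 pp1:2 pp2:1 pp3:1 pp4:1
Op 10: write(P1, v1, 182). refcount(pp1)=2>1 -> COPY to pp5. 6 ppages; refcounts: pp0:1 pp1:1 pp2:1 pp3:1 pp4:1 pp5:1

yes yes no yes no yes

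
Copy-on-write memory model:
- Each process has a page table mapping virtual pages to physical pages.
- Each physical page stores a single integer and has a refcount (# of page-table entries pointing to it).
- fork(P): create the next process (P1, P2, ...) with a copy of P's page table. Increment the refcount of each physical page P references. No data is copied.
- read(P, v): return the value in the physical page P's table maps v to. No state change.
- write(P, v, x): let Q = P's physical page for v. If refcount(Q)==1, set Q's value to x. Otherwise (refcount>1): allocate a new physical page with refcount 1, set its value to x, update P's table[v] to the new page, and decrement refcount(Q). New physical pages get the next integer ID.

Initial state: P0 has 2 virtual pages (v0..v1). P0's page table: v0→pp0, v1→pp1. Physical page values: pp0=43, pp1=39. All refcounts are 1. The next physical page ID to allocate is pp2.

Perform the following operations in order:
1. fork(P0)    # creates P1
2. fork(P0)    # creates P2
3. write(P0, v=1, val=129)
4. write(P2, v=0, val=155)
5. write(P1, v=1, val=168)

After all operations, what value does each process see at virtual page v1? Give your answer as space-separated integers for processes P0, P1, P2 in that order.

Op 1: fork(P0) -> P1. 2 ppages; refcounts: pp0:2 pp1:2
Op 2: fork(P0) -> P2. 2 ppages; refcounts: pp0:3 pp1:3
Op 3: write(P0, v1, 129). refcount(pp1)=3>1 -> COPY to pp2. 3 ppages; refcounts: pp0:3 pp1:2 pp2:1
Op 4: write(P2, v0, 155). refcount(pp0)=3>1 -> COPY to pp3. 4 ppages; refcounts: pp0:2 pp1:2 pp2:1 pp3:1
Op 5: write(P1, v1, 168). refcount(pp1)=2>1 -> COPY to pp4. 5 ppages; refcounts: pp0:2 pp1:1 pp2:1 pp3:1 pp4:1
P0: v1 -> pp2 = 129
P1: v1 -> pp4 = 168
P2: v1 -> pp1 = 39

Answer: 129 168 39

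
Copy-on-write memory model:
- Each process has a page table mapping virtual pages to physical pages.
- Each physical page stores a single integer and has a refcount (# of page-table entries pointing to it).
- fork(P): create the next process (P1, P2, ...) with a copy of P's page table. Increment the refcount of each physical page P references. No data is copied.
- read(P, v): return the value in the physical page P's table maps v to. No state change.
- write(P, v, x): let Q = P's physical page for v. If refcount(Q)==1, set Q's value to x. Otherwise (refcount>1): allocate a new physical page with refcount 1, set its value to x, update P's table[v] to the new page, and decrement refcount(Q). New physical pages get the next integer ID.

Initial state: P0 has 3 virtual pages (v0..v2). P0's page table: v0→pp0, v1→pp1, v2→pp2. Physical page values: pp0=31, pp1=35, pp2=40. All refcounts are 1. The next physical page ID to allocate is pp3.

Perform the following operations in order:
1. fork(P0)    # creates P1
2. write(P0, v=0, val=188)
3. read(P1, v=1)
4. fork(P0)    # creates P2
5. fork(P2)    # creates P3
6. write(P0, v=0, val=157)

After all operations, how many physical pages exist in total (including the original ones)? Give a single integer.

Op 1: fork(P0) -> P1. 3 ppages; refcounts: pp0:2 pp1:2 pp2:2
Op 2: write(P0, v0, 188). refcount(pp0)=2>1 -> COPY to pp3. 4 ppages; refcounts: pp0:1 pp1:2 pp2:2 pp3:1
Op 3: read(P1, v1) -> 35. No state change.
Op 4: fork(P0) -> P2. 4 ppages; refcounts: pp0:1 pp1:3 pp2:3 pp3:2
Op 5: fork(P2) -> P3. 4 ppages; refcounts: pp0:1 pp1:4 pp2:4 pp3:3
Op 6: write(P0, v0, 157). refcount(pp3)=3>1 -> COPY to pp4. 5 ppages; refcounts: pp0:1 pp1:4 pp2:4 pp3:2 pp4:1

Answer: 5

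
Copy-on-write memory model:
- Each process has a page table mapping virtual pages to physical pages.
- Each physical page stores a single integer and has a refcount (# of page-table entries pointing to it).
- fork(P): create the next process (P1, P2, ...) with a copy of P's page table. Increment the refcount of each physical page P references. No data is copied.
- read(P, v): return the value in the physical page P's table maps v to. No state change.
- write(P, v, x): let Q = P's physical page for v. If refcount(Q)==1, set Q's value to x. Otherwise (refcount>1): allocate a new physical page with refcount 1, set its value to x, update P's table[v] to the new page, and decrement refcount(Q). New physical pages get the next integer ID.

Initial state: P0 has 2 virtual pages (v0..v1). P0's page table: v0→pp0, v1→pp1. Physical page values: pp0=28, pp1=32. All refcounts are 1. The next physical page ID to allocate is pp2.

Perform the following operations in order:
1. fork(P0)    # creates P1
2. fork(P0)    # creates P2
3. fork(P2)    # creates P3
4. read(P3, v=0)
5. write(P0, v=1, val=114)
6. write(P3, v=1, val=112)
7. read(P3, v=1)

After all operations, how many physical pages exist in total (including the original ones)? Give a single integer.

Answer: 4

Derivation:
Op 1: fork(P0) -> P1. 2 ppages; refcounts: pp0:2 pp1:2
Op 2: fork(P0) -> P2. 2 ppages; refcounts: pp0:3 pp1:3
Op 3: fork(P2) -> P3. 2 ppages; refcounts: pp0:4 pp1:4
Op 4: read(P3, v0) -> 28. No state change.
Op 5: write(P0, v1, 114). refcount(pp1)=4>1 -> COPY to pp2. 3 ppages; refcounts: pp0:4 pp1:3 pp2:1
Op 6: write(P3, v1, 112). refcount(pp1)=3>1 -> COPY to pp3. 4 ppages; refcounts: pp0:4 pp1:2 pp2:1 pp3:1
Op 7: read(P3, v1) -> 112. No state change.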